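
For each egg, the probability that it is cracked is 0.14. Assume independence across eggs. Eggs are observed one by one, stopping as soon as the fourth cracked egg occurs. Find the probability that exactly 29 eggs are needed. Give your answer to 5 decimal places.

0.02899

Y = trial on which the fourth success occurs; negative binomial, r=4, p=0.14.
P(Y=29) = C(28,3) · p^4 · (1−p)^25
= 3276 · 0.00038416 · 0.023039 = 0.0289946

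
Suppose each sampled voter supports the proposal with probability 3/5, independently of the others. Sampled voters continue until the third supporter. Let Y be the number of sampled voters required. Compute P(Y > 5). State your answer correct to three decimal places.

0.317

Needing more than 5 sampled voters ⇔ fewer than 3 successes in the first 5. With X ~ Binomial(5, 0.60), P(Y > 5) = P(X ≤ 2).
  k=0: C(5,0)·0.60^0·0.40^5 = 0.01024
  k=1: C(5,1)·0.60^1·0.40^4 = 0.07680
  k=2: C(5,2)·0.60^2·0.40^3 = 0.23040
P(X ≤ 2) = 0.31744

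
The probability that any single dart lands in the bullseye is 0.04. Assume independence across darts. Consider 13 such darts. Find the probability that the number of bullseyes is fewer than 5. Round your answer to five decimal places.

0.99990

X ~ Binomial(13, 0.04); P(X ≤ 4) = Σ C(13,k) p^k (1−p)^(13−k) over k:
  k=0: C(13,0)·0.04^0·0.96^13 = 0.5882014
  k=1: C(13,1)·0.04^1·0.96^12 = 0.3186091
  k=2: C(13,2)·0.04^2·0.96^11 = 0.0796523
  k=3: C(13,3)·0.04^3·0.96^10 = 0.0121691
  k=4: C(13,4)·0.04^4·0.96^9 = 0.0012676
Total = 0.9998994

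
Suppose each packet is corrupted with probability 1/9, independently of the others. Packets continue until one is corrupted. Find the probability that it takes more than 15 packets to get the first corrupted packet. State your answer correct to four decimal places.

0.1709

Y = number of packets to the first success; geometric, p = 0.111111.
P(Y > 15) = P(first 15 all fail) = (1−p)^15 = 0.170888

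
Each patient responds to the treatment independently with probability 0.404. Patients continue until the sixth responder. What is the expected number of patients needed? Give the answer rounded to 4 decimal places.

Y = total patients until the sixth success; negative binomial with r=6, p=0.404.
E[Y] = r / p = 6 / 0.404 = 14.851485

14.8515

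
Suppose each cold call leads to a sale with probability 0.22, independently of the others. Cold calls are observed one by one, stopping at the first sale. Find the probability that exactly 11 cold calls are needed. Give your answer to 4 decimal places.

0.0183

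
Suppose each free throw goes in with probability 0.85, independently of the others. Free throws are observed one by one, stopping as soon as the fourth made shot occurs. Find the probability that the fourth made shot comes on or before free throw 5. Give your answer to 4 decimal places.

0.8352

Finishing within 5 free throws ⇔ at least 4 successes in the first 5. With X ~ Binomial(5, 0.85), P(Y ≤ 5) = 1 − P(X ≤ 3).
  k=0: C(5,0)·0.85^0·0.15^5 = 0.000076
  k=1: C(5,1)·0.85^1·0.15^4 = 0.002152
  k=2: C(5,2)·0.85^2·0.15^3 = 0.024384
  k=3: C(5,3)·0.85^3·0.15^2 = 0.138178
1 − 0.164790 = 0.835210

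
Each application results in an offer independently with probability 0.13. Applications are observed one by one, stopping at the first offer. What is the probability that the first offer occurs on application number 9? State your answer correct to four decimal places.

Geometric (trials to first success), p = 0.13.
P(Y = 9) = (1−p)^8 · p = 0.32821 · 0.13 = 0.042668

0.0427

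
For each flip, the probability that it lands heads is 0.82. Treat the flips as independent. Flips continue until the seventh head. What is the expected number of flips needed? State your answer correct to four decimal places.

8.5366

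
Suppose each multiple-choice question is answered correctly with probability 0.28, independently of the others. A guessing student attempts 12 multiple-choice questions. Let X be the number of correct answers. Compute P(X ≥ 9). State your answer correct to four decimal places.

0.0010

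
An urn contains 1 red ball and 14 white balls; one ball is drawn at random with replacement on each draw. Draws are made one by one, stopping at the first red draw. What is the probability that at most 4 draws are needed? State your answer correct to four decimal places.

0.2412

Y = number of draws to the first success; geometric, p = 0.066667.
P(Y ≤ 4) = 1 − (1−p)^4 = 1 − 0.758835 = 0.241165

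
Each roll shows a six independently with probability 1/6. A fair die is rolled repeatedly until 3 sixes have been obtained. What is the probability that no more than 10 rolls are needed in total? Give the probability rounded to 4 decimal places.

0.2248

Finishing within 10 rolls ⇔ at least 3 successes in the first 10. With X ~ Binomial(10, 0.166667), P(Y ≤ 10) = 1 − P(X ≤ 2).
  k=0: C(10,0)·0.166667^0·0.833333^10 = 0.161506
  k=1: C(10,1)·0.166667^1·0.833333^9 = 0.323011
  k=2: C(10,2)·0.166667^2·0.833333^8 = 0.290710
1 − 0.775227 = 0.224773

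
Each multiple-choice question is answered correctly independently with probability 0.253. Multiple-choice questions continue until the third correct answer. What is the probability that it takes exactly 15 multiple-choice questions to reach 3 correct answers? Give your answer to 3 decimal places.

0.044

Y = trial on which the third success occurs; negative binomial, r=3, p=0.253.
P(Y=15) = C(14,2) · p^3 · (1−p)^12
= 91 · 0.016194 · 0.030189 = 0.04449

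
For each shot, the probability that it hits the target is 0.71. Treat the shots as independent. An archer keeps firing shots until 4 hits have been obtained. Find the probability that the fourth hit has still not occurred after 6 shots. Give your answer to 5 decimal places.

Needing more than 6 shots ⇔ fewer than 4 successes in the first 6. With X ~ Binomial(6, 0.71), P(Y > 6) = P(X ≤ 3).
  k=0: C(6,0)·0.71^0·0.29^6 = 0.0005948
  k=1: C(6,1)·0.71^1·0.29^5 = 0.0087377
  k=2: C(6,2)·0.71^2·0.29^4 = 0.0534811
  k=3: C(6,3)·0.71^3·0.29^3 = 0.1745818
P(X ≤ 3) = 0.2373955

0.23740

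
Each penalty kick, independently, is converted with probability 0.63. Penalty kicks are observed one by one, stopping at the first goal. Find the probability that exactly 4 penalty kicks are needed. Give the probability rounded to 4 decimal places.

0.0319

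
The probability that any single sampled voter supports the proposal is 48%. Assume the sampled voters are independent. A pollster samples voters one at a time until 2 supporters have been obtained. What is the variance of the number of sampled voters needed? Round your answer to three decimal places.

4.514

Y = total sampled voters until the second success; negative binomial with r=2, p=0.48.
Var(Y) = r(1−p)/p² = 2·0.52 / 0.48² = 4.51389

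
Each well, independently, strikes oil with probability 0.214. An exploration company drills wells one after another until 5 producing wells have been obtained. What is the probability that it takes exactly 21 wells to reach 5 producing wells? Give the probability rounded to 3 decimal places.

Y = trial on which the fifth success occurs; negative binomial, r=5, p=0.214.
P(Y=21) = C(20,4) · p^5 · (1−p)^16
= 4845 · 0.00044882 · 0.021221 = 0.04614

0.046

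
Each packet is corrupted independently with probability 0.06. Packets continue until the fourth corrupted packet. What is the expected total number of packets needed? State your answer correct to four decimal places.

Y = total packets until the fourth success; negative binomial with r=4, p=0.06.
E[Y] = r / p = 4 / 0.06 = 66.666667

66.6667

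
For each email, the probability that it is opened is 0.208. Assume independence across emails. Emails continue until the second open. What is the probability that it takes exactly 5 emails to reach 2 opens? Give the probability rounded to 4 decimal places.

Y = trial on which the second success occurs; negative binomial, r=2, p=0.208.
P(Y=5) = C(4,1) · p^2 · (1−p)^3
= 4 · 0.043264 · 0.49679 = 0.085973

0.0860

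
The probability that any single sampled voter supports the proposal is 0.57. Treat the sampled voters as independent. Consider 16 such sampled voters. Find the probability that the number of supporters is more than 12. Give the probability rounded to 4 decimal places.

X ~ Binomial(16, 0.57); P(X ≥ 13) = Σ C(16,k) p^k (1−p)^(16−k) over k:
  k=13: C(16,13)·0.57^13·0.43^3 = 0.029852
  k=14: C(16,14)·0.57^14·0.43^2 = 0.008479
  k=15: C(16,15)·0.57^15·0.43^1 = 0.001499
  k=16: C(16,16)·0.57^16·0.43^0 = 0.000124
Total = 0.039954

0.0400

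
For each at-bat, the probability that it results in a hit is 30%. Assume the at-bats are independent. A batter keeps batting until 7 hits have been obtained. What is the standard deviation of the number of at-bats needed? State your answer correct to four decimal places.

Y = total at-bats until the seventh success; negative binomial with r=7, p=0.30.
SD(Y) = √[r(1−p)/p²] = √(54.444444) = 7.378648

7.3786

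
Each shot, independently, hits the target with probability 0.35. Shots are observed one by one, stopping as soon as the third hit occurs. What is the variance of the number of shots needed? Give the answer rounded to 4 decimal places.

Y = total shots until the third success; negative binomial with r=3, p=0.35.
Var(Y) = r(1−p)/p² = 3·0.65 / 0.35² = 15.918367

15.9184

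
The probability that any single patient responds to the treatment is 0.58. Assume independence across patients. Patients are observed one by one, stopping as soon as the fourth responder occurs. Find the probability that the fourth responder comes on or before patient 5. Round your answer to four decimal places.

0.3033

Finishing within 5 patients ⇔ at least 4 successes in the first 5. With X ~ Binomial(5, 0.58), P(Y ≤ 5) = 1 − P(X ≤ 3).
  k=0: C(5,0)·0.58^0·0.42^5 = 0.013069
  k=1: C(5,1)·0.58^1·0.42^4 = 0.090239
  k=2: C(5,2)·0.58^2·0.42^3 = 0.249232
  k=3: C(5,3)·0.58^3·0.42^2 = 0.344178
1 − 0.696718 = 0.303282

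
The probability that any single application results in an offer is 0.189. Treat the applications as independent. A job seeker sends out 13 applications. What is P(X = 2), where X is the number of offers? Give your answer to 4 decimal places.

X ~ Binomial(n=13, p=0.189).
P(X=2) = C(13,2) · p^2 · (1−p)^11
= 78 · 0.035721 · 0.099823 = 0.278130

0.2781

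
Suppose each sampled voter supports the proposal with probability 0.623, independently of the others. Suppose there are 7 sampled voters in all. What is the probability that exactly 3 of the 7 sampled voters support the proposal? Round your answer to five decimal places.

X ~ Binomial(n=7, p=0.623).
P(X=3) = C(7,3) · p^3 · (1−p)^4
= 35 · 0.2418 · 0.020201 = 0.1709612

0.17096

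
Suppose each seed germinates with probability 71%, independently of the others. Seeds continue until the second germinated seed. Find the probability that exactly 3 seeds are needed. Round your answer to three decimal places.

0.292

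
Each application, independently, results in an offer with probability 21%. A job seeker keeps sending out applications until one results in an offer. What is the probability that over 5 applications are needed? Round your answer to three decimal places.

Y = number of applications to the first success; geometric, p = 0.21.
P(Y > 5) = P(first 5 all fail) = (1−p)^5 = 0.30771

0.308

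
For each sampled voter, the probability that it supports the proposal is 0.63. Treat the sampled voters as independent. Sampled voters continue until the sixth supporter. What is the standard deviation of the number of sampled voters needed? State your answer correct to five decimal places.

2.36503

Y = total sampled voters until the sixth success; negative binomial with r=6, p=0.63.
SD(Y) = √[r(1−p)/p²] = √(5.5933485) = 2.3650261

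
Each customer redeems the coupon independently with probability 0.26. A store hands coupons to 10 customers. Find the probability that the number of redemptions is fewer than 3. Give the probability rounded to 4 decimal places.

X ~ Binomial(10, 0.26); P(X ≤ 2) = Σ C(10,k) p^k (1−p)^(10−k) over k:
  k=0: C(10,0)·0.26^0·0.74^10 = 0.049240
  k=1: C(10,1)·0.26^1·0.74^9 = 0.173005
  k=2: C(10,2)·0.26^2·0.74^8 = 0.273535
Total = 0.495780

0.4958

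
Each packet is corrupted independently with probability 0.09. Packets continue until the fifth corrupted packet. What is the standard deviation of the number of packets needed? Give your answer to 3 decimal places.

23.701

Y = total packets until the fifth success; negative binomial with r=5, p=0.09.
SD(Y) = √[r(1−p)/p²] = √(561.72840) = 23.70081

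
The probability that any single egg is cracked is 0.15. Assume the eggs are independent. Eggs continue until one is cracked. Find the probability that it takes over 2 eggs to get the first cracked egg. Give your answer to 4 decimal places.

0.7225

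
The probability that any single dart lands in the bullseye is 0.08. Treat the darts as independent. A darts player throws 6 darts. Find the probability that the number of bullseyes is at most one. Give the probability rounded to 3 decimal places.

0.923

X ~ Binomial(6, 0.08); P(X ≤ 1) = Σ C(6,k) p^k (1−p)^(6−k) over k:
  k=0: C(6,0)·0.08^0·0.92^6 = 0.60636
  k=1: C(6,1)·0.08^1·0.92^5 = 0.31636
Total = 0.92271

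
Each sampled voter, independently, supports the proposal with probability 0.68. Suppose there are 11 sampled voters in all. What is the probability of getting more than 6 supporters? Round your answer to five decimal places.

0.74368

X ~ Binomial(11, 0.68); P(X ≥ 7) = Σ C(11,k) p^k (1−p)^(11−k) over k:
  k=7: C(11,7)·0.68^7·0.32^4 = 0.2326356
  k=8: C(11,8)·0.68^8·0.32^3 = 0.2471754
  k=9: C(11,9)·0.68^9·0.32^2 = 0.1750825
  k=10: C(11,10)·0.68^10·0.32^1 = 0.0744101
  k=11: C(11,11)·0.68^11·0.32^0 = 0.0143747
Total = 0.7436783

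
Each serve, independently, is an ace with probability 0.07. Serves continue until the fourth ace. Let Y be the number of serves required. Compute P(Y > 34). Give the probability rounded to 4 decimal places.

0.7878

Needing more than 34 serves ⇔ fewer than 4 successes in the first 34. With X ~ Binomial(34, 0.07), P(Y > 34) = P(X ≤ 3).
  k=0: C(34,0)·0.07^0·0.93^34 = 0.084805
  k=1: C(34,1)·0.07^1·0.93^33 = 0.217027
  k=2: C(34,2)·0.07^2·0.93^32 = 0.269534
  k=3: C(34,3)·0.07^3·0.93^31 = 0.216400
P(X ≤ 3) = 0.787766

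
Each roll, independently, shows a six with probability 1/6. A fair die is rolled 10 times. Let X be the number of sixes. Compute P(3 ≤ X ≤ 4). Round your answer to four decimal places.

X ~ Binomial(10, 0.166667); P(3 ≤ X ≤ 4) = Σ C(10,k) p^k (1−p)^(10−k) over k:
  k=3: C(10,3)·0.166667^3·0.833333^7 = 0.155045
  k=4: C(10,4)·0.166667^4·0.833333^6 = 0.054266
Total = 0.209311

0.2093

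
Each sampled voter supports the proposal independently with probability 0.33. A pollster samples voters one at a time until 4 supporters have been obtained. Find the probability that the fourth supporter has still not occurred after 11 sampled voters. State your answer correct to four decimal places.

0.4821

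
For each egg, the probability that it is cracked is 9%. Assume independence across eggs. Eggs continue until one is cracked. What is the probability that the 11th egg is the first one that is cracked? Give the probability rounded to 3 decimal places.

Geometric (trials to first success), p = 0.09.
P(Y = 11) = (1−p)^10 · p = 0.38942 · 0.09 = 0.03505

0.035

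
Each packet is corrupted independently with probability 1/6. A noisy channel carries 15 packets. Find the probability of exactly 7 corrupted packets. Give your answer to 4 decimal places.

0.0053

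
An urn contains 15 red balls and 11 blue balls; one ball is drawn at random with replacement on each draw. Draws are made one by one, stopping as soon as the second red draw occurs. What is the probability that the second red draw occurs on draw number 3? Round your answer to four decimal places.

Y = trial on which the second success occurs; negative binomial, r=2, p=0.576923.
P(Y=3) = C(2,1) · p^2 · (1−p)^1
= 2 · 0.33284 · 0.42308 = 0.281634

0.2816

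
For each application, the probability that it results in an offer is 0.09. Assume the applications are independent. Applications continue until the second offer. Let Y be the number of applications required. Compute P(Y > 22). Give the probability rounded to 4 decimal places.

Needing more than 22 applications ⇔ fewer than 2 successes in the first 22. With X ~ Binomial(22, 0.09), P(Y > 22) = P(X ≤ 1).
  k=0: C(22,0)·0.09^0·0.91^22 = 0.125577
  k=1: C(22,1)·0.09^1·0.91^21 = 0.273234
P(X ≤ 1) = 0.398811

0.3988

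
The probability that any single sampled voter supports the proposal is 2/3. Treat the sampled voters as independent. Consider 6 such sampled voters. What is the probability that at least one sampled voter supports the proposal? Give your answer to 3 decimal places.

P(at least one) = 1 − P(none) = 1 − (1 − 0.666667)^6
= 1 − 0.00137 = 0.99863

0.999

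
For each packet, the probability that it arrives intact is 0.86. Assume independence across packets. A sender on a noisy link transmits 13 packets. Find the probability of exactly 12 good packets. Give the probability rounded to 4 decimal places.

X ~ Binomial(n=13, p=0.86).
P(X=12) = C(13,12) · p^12 · (1−p)^1
= 13 · 0.16367 · 0.14 = 0.297888

0.2979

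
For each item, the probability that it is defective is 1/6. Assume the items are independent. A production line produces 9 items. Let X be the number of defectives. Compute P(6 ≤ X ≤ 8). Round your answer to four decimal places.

0.0011

X ~ Binomial(9, 0.166667); P(6 ≤ X ≤ 8) = Σ C(9,k) p^k (1−p)^(9−k) over k:
  k=6: C(9,6)·0.166667^6·0.833333^3 = 0.001042
  k=7: C(9,7)·0.166667^7·0.833333^2 = 0.000089
  k=8: C(9,8)·0.166667^8·0.833333^1 = 0.000004
Total = 0.001136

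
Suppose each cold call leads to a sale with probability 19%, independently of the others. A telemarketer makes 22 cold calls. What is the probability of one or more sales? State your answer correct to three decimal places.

0.990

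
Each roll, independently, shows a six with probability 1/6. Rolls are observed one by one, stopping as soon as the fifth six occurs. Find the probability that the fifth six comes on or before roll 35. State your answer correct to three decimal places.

0.716

Finishing within 35 rolls ⇔ at least 5 successes in the first 35. With X ~ Binomial(35, 0.166667), P(Y ≤ 35) = 1 − P(X ≤ 4).
  k=0: C(35,0)·0.166667^0·0.833333^35 = 0.00169
  k=1: C(35,1)·0.166667^1·0.833333^34 = 0.01185
  k=2: C(35,2)·0.166667^2·0.833333^33 = 0.04029
  k=3: C(35,3)·0.166667^3·0.833333^32 = 0.08865
  k=4: C(35,4)·0.166667^4·0.833333^31 = 0.14183
1 − 0.28432 = 0.71568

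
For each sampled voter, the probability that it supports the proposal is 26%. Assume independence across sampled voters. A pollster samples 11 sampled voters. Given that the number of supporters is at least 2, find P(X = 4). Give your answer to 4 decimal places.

0.2227

X ~ Binomial(11, 0.26). Want P(X=4 | X≥2) = P(X=4) / P(X≥2).
P(X=4) = C(11,4)·0.26^4·0.74^7 = 0.183244
P(X≥2) = 1 − 0.036438 − 0.140826 = 0.822736
Ratio = 0.183244 / 0.822736 = 0.222725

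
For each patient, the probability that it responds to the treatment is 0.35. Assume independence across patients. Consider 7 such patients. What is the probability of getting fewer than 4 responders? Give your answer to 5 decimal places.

X ~ Binomial(7, 0.35); P(X ≤ 3) = Σ C(7,k) p^k (1−p)^(7−k) over k:
  k=0: C(7,0)·0.35^0·0.65^7 = 0.0490223
  k=1: C(7,1)·0.35^1·0.65^6 = 0.1847763
  k=2: C(7,2)·0.35^2·0.65^5 = 0.2984848
  k=3: C(7,3)·0.35^3·0.65^4 = 0.2678709
Total = 0.8001543

0.80015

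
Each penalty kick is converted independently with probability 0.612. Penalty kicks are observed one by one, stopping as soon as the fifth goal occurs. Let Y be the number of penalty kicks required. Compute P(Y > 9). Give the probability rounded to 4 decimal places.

0.2420

Needing more than 9 penalty kicks ⇔ fewer than 5 successes in the first 9. With X ~ Binomial(9, 0.612), P(Y > 9) = P(X ≤ 4).
  k=0: C(9,0)·0.612^0·0.388^9 = 0.000199
  k=1: C(9,1)·0.612^1·0.388^8 = 0.002829
  k=2: C(9,2)·0.612^2·0.388^7 = 0.017850
  k=3: C(9,3)·0.612^3·0.388^6 = 0.065694
  k=4: C(9,4)·0.612^4·0.388^5 = 0.155430
P(X ≤ 4) = 0.242002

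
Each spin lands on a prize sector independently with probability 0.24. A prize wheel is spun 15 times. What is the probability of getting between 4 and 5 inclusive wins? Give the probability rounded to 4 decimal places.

X ~ Binomial(15, 0.24); P(4 ≤ X ≤ 5) = Σ C(15,k) p^k (1−p)^(15−k) over k:
  k=4: C(15,4)·0.24^4·0.76^11 = 0.221272
  k=5: C(15,5)·0.24^5·0.76^10 = 0.153726
Total = 0.374998

0.3750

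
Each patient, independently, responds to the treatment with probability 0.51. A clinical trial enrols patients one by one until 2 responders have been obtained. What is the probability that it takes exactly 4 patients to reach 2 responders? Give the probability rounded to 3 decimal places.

0.187

Y = trial on which the second success occurs; negative binomial, r=2, p=0.51.
P(Y=4) = C(3,1) · p^2 · (1−p)^2
= 3 · 0.2601 · 0.2401 = 0.18735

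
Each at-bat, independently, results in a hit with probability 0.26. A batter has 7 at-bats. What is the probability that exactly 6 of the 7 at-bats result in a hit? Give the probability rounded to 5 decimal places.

X ~ Binomial(n=7, p=0.26).
P(X=6) = C(7,6) · p^6 · (1−p)^1
= 7 · 0.00030892 · 0.74 = 0.0016002

0.00160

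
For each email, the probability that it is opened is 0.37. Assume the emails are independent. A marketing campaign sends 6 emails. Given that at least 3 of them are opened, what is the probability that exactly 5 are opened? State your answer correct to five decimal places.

X ~ Binomial(6, 0.37). Want P(X=5 | X≥3) = P(X=5) / P(X≥3).
P(X=5) = C(6,5)·0.37^5·0.63^1 = 0.0262120
P(X≥3) = 1 − 0.0625235 − 0.2203209 − 0.3234871 = 0.3936685
Ratio = 0.0262120 / 0.3936685 = 0.0665840

0.06658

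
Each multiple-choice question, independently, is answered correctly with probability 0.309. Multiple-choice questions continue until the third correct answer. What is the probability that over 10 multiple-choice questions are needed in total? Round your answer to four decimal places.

0.3591

Needing more than 10 multiple-choice questions ⇔ fewer than 3 successes in the first 10. With X ~ Binomial(10, 0.309), P(Y > 10) = P(X ≤ 2).
  k=0: C(10,0)·0.309^0·0.691^10 = 0.024819
  k=1: C(10,1)·0.309^1·0.691^9 = 0.110984
  k=2: C(10,2)·0.309^2·0.691^8 = 0.223333
P(X ≤ 2) = 0.359136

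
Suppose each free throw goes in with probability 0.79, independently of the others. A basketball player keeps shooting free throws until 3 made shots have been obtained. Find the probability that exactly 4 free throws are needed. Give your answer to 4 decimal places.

Y = trial on which the third success occurs; negative binomial, r=3, p=0.79.
P(Y=4) = C(3,2) · p^3 · (1−p)^1
= 3 · 0.49304 · 0.21 = 0.310615

0.3106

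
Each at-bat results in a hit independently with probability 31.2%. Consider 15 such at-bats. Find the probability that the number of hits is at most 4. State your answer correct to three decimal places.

X ~ Binomial(15, 0.312); P(X ≤ 4) = Σ C(15,k) p^k (1−p)^(15−k) over k:
  k=0: C(15,0)·0.312^0·0.688^15 = 0.00366
  k=1: C(15,1)·0.312^1·0.688^14 = 0.02492
  k=2: C(15,2)·0.312^2·0.688^13 = 0.07909
  k=3: C(15,3)·0.312^3·0.688^12 = 0.15543
  k=4: C(15,4)·0.312^4·0.688^11 = 0.21146
Total = 0.47456

0.475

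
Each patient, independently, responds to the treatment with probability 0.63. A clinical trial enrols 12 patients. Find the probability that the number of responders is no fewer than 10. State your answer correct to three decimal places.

0.120

X ~ Binomial(12, 0.63); P(X ≥ 10) = Σ C(12,k) p^k (1−p)^(12−k) over k:
  k=10: C(12,10)·0.63^10·0.37^2 = 0.08899
  k=11: C(12,11)·0.63^11·0.37^1 = 0.02755
  k=12: C(12,12)·0.63^12·0.37^0 = 0.00391
Total = 0.12045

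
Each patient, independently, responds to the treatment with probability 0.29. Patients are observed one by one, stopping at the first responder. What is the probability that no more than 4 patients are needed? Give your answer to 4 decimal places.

Y = number of patients to the first success; geometric, p = 0.29.
P(Y ≤ 4) = 1 − (1−p)^4 = 1 − 0.254117 = 0.745883

0.7459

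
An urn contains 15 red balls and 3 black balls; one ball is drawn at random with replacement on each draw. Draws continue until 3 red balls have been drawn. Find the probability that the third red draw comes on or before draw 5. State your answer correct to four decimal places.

Finishing within 5 draws ⇔ at least 3 successes in the first 5. With X ~ Binomial(5, 0.833333), P(Y ≤ 5) = 1 − P(X ≤ 2).
  k=0: C(5,0)·0.833333^0·0.166667^5 = 0.000129
  k=1: C(5,1)·0.833333^1·0.166667^4 = 0.003215
  k=2: C(5,2)·0.833333^2·0.166667^3 = 0.032150
1 − 0.035494 = 0.964506

0.9645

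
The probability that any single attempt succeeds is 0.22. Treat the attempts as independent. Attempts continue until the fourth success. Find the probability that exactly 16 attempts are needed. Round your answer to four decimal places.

0.0541

Y = trial on which the fourth success occurs; negative binomial, r=4, p=0.22.
P(Y=16) = C(15,3) · p^4 · (1−p)^12
= 455 · 0.0023426 · 0.050715 = 0.054055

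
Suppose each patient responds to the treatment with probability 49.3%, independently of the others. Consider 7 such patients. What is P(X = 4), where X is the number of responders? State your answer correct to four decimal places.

X ~ Binomial(n=7, p=0.493).
P(X=4) = C(7,4) · p^4 · (1−p)^3
= 35 · 0.059073 · 0.13032 = 0.269451

0.2695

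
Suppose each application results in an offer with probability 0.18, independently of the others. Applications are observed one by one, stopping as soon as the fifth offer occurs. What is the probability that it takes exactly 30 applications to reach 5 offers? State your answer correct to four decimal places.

Y = trial on which the fifth success occurs; negative binomial, r=5, p=0.18.
P(Y=30) = C(29,4) · p^5 · (1−p)^25
= 23751 · 0.00018896 · 0.007004 = 0.031433

0.0314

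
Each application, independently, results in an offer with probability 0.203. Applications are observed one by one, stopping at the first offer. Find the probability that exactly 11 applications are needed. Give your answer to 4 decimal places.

0.0210

Geometric (trials to first success), p = 0.203.
P(Y = 11) = (1−p)^10 · p = 0.10341 · 0.203 = 0.020993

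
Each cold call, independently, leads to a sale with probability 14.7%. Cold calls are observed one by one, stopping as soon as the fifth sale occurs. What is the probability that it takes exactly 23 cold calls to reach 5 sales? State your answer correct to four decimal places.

0.0287

Y = trial on which the fifth success occurs; negative binomial, r=5, p=0.147.
P(Y=23) = C(22,4) · p^5 · (1−p)^18
= 7315 · 6.8641e-05 · 0.057159 = 0.028700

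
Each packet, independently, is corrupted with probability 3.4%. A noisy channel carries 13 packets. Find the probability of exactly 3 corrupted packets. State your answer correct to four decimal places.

X ~ Binomial(n=13, p=0.034).
P(X=3) = C(13,3) · p^3 · (1−p)^10
= 286 · 3.9304e-05 · 0.70757 = 0.007954

0.0080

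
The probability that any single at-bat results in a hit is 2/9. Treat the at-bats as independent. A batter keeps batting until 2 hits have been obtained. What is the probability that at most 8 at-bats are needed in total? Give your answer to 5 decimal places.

0.55998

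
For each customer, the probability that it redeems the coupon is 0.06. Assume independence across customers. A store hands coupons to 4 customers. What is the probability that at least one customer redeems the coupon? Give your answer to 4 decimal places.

0.2193

P(at least one) = 1 − P(none) = 1 − (1 − 0.06)^4
= 1 − 0.780749 = 0.219251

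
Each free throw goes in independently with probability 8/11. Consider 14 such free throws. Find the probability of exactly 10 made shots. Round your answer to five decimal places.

0.22926

X ~ Binomial(n=14, p=0.727273).
P(X=10) = C(14,10) · p^10 · (1−p)^4
= 1001 · 0.041397 · 0.0055324 = 0.2292564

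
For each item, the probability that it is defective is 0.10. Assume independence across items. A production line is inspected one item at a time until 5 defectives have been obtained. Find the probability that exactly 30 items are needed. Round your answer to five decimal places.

0.01705

Y = trial on which the fifth success occurs; negative binomial, r=5, p=0.10.
P(Y=30) = C(29,4) · p^5 · (1−p)^25
= 23751 · 1e-05 · 0.07179 = 0.0170508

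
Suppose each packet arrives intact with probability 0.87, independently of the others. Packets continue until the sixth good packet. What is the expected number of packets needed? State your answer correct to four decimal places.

6.8966

Y = total packets until the sixth success; negative binomial with r=6, p=0.87.
E[Y] = r / p = 6 / 0.87 = 6.896552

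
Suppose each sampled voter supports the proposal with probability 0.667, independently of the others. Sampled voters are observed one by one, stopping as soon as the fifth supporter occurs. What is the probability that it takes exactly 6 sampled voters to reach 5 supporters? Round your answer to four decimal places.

0.2198

Y = trial on which the fifth success occurs; negative binomial, r=5, p=0.667.
P(Y=6) = C(5,4) · p^5 · (1−p)^1
= 5 · 0.13202 · 0.333 = 0.219808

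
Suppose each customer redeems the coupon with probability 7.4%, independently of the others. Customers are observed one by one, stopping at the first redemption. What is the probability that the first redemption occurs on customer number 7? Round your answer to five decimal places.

Geometric (trials to first success), p = 0.074.
P(Y = 7) = (1−p)^6 · p = 0.63047 · 0.074 = 0.0466549

0.04665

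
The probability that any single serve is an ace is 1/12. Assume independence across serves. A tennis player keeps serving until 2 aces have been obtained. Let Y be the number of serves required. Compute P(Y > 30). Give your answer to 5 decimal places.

Needing more than 30 serves ⇔ fewer than 2 successes in the first 30. With X ~ Binomial(30, 0.083333), P(Y > 30) = P(X ≤ 1).
  k=0: C(30,0)·0.083333^0·0.916667^30 = 0.0735094
  k=1: C(30,1)·0.083333^1·0.916667^29 = 0.2004803
P(X ≤ 1) = 0.2739898

0.27399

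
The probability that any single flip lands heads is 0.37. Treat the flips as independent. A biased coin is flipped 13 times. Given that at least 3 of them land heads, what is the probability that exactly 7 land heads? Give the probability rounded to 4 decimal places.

0.1116

X ~ Binomial(13, 0.37). Want P(X=7 | X≥3) = P(X=7) / P(X≥3).
P(X=7) = C(13,7)·0.37^7·0.63^6 = 0.101853
P(X≥3) = 1 − 0.002463 − 0.018803 − 0.066259 = 0.912475
Ratio = 0.101853 / 0.912475 = 0.111622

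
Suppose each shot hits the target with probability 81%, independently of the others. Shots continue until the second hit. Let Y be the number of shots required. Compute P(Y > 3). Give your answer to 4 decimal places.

0.0946

Needing more than 3 shots ⇔ fewer than 2 successes in the first 3. With X ~ Binomial(3, 0.81), P(Y > 3) = P(X ≤ 1).
  k=0: C(3,0)·0.81^0·0.19^3 = 0.006859
  k=1: C(3,1)·0.81^1·0.19^2 = 0.087723
P(X ≤ 1) = 0.094582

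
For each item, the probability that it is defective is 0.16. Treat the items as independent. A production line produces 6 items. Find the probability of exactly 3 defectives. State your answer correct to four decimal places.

0.0486

X ~ Binomial(n=6, p=0.16).
P(X=3) = C(6,3) · p^3 · (1−p)^3
= 20 · 0.004096 · 0.5927 = 0.048554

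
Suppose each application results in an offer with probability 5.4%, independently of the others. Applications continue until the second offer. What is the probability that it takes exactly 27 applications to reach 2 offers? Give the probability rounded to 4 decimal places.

Y = trial on which the second success occurs; negative binomial, r=2, p=0.054.
P(Y=27) = C(26,1) · p^2 · (1−p)^25
= 26 · 0.002916 · 0.24962 = 0.018925

0.0189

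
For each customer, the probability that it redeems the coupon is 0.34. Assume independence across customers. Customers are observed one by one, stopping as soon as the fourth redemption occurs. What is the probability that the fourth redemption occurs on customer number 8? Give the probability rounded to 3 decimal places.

Y = trial on which the fourth success occurs; negative binomial, r=4, p=0.34.
P(Y=8) = C(7,3) · p^4 · (1−p)^4
= 35 · 0.013363 · 0.18975 = 0.08875

0.089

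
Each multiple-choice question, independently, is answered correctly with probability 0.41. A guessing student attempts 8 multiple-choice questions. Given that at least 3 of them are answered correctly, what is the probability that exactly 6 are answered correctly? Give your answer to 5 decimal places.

X ~ Binomial(8, 0.41). Want P(X=6 | X≥3) = P(X=6) / P(X≥3).
P(X=6) = C(8,6)·0.41^6·0.59^2 = 0.0462983
P(X≥3) = 1 − 0.0146830 − 0.0816278 − 0.1985353 = 0.7051539
Ratio = 0.0462983 / 0.7051539 = 0.0656570

0.06566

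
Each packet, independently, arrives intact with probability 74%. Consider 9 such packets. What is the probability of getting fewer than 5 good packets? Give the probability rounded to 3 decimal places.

X ~ Binomial(9, 0.74); P(X ≤ 4) = Σ C(9,k) p^k (1−p)^(9−k) over k:
  k=0: C(9,0)·0.74^0·0.26^9 = 0.00001
  k=1: C(9,1)·0.74^1·0.26^8 = 0.00014
  k=2: C(9,2)·0.74^2·0.26^7 = 0.00158
  k=3: C(9,3)·0.74^3·0.26^6 = 0.01052
  k=4: C(9,4)·0.74^4·0.26^5 = 0.04489
Total = 0.05713

0.057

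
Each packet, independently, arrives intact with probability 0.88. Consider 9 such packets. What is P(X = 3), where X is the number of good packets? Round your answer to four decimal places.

0.0002

X ~ Binomial(n=9, p=0.88).
P(X=3) = C(9,3) · p^3 · (1−p)^6
= 84 · 0.68147 · 2.986e-06 = 0.000171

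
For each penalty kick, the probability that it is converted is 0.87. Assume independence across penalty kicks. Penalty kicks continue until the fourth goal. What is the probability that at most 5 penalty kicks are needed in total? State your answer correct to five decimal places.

0.87080

Finishing within 5 penalty kicks ⇔ at least 4 successes in the first 5. With X ~ Binomial(5, 0.87), P(Y ≤ 5) = 1 − P(X ≤ 3).
  k=0: C(5,0)·0.87^0·0.13^5 = 0.0000371
  k=1: C(5,1)·0.87^1·0.13^4 = 0.0012424
  k=2: C(5,2)·0.87^2·0.13^3 = 0.0166291
  k=3: C(5,3)·0.87^3·0.13^2 = 0.1112870
1 − 0.1291956 = 0.8708044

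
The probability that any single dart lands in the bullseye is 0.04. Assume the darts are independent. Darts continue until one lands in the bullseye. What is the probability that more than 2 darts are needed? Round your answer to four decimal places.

Y = number of darts to the first success; geometric, p = 0.04.
P(Y > 2) = P(first 2 all fail) = (1−p)^2 = 0.921600

0.9216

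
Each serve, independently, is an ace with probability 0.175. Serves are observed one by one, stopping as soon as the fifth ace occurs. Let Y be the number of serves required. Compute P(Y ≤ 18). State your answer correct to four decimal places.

0.1949

Finishing within 18 serves ⇔ at least 5 successes in the first 18. With X ~ Binomial(18, 0.175), P(Y ≤ 18) = 1 − P(X ≤ 4).
  k=0: C(18,0)·0.175^0·0.825^18 = 0.031345
  k=1: C(18,1)·0.175^1·0.825^17 = 0.119682
  k=2: C(18,2)·0.175^2·0.825^16 = 0.215790
  k=3: C(18,3)·0.175^3·0.825^15 = 0.244126
  k=4: C(18,4)·0.175^4·0.825^14 = 0.194191
1 − 0.805133 = 0.194867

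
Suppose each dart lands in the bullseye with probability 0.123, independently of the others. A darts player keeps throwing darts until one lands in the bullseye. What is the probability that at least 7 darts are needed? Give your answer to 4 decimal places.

Y = number of darts to the first success; geometric, p = 0.123.
P(Y > 6) = P(first 6 all fail) = (1−p)^6 = 0.454986

0.4550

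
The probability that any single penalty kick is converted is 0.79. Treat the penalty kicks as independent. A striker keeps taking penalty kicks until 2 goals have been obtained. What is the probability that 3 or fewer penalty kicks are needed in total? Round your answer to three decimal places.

Finishing within 3 penalty kicks ⇔ at least 2 successes in the first 3. With X ~ Binomial(3, 0.79), P(Y ≤ 3) = 1 − P(X ≤ 1).
  k=0: C(3,0)·0.79^0·0.21^3 = 0.00926
  k=1: C(3,1)·0.79^1·0.21^2 = 0.10452
1 − 0.11378 = 0.88622

0.886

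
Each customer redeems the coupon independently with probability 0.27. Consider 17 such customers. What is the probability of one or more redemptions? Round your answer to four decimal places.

P(at least one) = 1 − P(none) = 1 − (1 − 0.27)^17
= 1 − 0.004748 = 0.995252

0.9953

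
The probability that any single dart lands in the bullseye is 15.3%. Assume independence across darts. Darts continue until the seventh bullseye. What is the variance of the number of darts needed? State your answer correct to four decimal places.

Y = total darts until the seventh success; negative binomial with r=7, p=0.153.
Var(Y) = r(1−p)/p² = 7·0.847 / 0.153² = 253.278654

253.2787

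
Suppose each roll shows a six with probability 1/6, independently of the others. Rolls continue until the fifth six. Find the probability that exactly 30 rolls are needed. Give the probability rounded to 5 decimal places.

Y = trial on which the fifth success occurs; negative binomial, r=5, p=0.166667.
P(Y=30) = C(29,4) · p^5 · (1−p)^25
= 23751 · 0.0001286 · 0.010483 = 0.0320180

0.03202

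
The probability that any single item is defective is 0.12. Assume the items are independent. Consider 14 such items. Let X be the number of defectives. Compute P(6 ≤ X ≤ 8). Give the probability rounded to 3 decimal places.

X ~ Binomial(14, 0.12); P(6 ≤ X ≤ 8) = Σ C(14,k) p^k (1−p)^(14−k) over k:
  k=6: C(14,6)·0.12^6·0.88^8 = 0.00322
  k=7: C(14,7)·0.12^7·0.88^7 = 0.00050
  k=8: C(14,8)·0.12^8·0.88^6 = 0.00006
Total = 0.00379

0.004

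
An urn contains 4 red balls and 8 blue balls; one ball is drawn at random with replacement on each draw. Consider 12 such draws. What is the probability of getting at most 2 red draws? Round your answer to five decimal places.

0.18112

X ~ Binomial(12, 0.333333); P(X ≤ 2) = Σ C(12,k) p^k (1−p)^(12−k) over k:
  k=0: C(12,0)·0.333333^0·0.666667^12 = 0.0077073
  k=1: C(12,1)·0.333333^1·0.666667^11 = 0.0462441
  k=2: C(12,2)·0.333333^2·0.666667^10 = 0.1271712
Total = 0.1811226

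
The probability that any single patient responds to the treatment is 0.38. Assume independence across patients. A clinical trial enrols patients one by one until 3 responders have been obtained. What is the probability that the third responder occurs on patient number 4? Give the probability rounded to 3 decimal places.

Y = trial on which the third success occurs; negative binomial, r=3, p=0.38.
P(Y=4) = C(3,2) · p^3 · (1−p)^1
= 3 · 0.054872 · 0.62 = 0.10206

0.102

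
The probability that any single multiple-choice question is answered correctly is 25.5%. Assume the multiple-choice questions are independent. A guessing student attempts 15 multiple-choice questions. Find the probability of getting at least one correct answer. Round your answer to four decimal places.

0.9879

P(at least one) = 1 − P(none) = 1 − (1 − 0.255)^15
= 1 − 0.012088 = 0.987912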